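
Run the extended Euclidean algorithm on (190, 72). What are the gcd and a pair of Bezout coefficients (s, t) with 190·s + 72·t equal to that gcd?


Euclidean algorithm on (190, 72) — divide until remainder is 0:
  190 = 2 · 72 + 46
  72 = 1 · 46 + 26
  46 = 1 · 26 + 20
  26 = 1 · 20 + 6
  20 = 3 · 6 + 2
  6 = 3 · 2 + 0
gcd(190, 72) = 2.
Track Bezout coefficients alongside the remainders: start with r₀ = 190 = a·1 + b·0 (s = 1, t = 0) and r₁ = 72 = a·0 + b·1 (s = 0, t = 1); each new remainder r_{k+1} = r_{k-1} − q_k·r_k inherits s_{k+1} = s_{k-1} − q_k·s_k, t_{k+1} = t_{k-1} − q_k·t_k, so r_k = a·s_k + b·t_k at every step:
  q = 2: r = 46, s = 1 − 2·0 = 1, t = 0 − 2·1 = -2  (check: 190·1 + 72·(-2) = 46)
  q = 1: r = 26, s = 0 − 1·1 = -1, t = 1 − 1·(-2) = 3  (check: 190·(-1) + 72·3 = 26)
  q = 1: r = 20, s = 1 − 1·(-1) = 2, t = -2 − 1·3 = -5  (check: 190·2 + 72·(-5) = 20)
  q = 1: r = 6, s = -1 − 1·2 = -3, t = 3 − 1·(-5) = 8  (check: 190·(-3) + 72·8 = 6)
  q = 3: r = 2, s = 2 − 3·(-3) = 11, t = -5 − 3·8 = -29  (check: 190·11 + 72·(-29) = 2)
The row with r = 2 (the gcd) gives the Bezout coefficients s = 11, t = -29.
Result: 190 · (11) + 72 · (-29) = 2.

gcd(190, 72) = 2; s = 11, t = -29 (check: 190·11 + 72·(-29) = 2).


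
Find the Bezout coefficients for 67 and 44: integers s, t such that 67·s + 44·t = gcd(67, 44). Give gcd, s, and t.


Euclidean algorithm on (67, 44) — divide until remainder is 0:
  67 = 1 · 44 + 23
  44 = 1 · 23 + 21
  23 = 1 · 21 + 2
  21 = 10 · 2 + 1
  2 = 2 · 1 + 0
gcd(67, 44) = 1.
Track Bezout coefficients alongside the remainders: start with r₀ = 67 = a·1 + b·0 (s = 1, t = 0) and r₁ = 44 = a·0 + b·1 (s = 0, t = 1); each new remainder r_{k+1} = r_{k-1} − q_k·r_k inherits s_{k+1} = s_{k-1} − q_k·s_k, t_{k+1} = t_{k-1} − q_k·t_k, so r_k = a·s_k + b·t_k at every step:
  q = 1: r = 23, s = 1 − 1·0 = 1, t = 0 − 1·1 = -1  (check: 67·1 + 44·(-1) = 23)
  q = 1: r = 21, s = 0 − 1·1 = -1, t = 1 − 1·(-1) = 2  (check: 67·(-1) + 44·2 = 21)
  q = 1: r = 2, s = 1 − 1·(-1) = 2, t = -1 − 1·2 = -3  (check: 67·2 + 44·(-3) = 2)
  q = 10: r = 1, s = -1 − 10·2 = -21, t = 2 − 10·(-3) = 32  (check: 67·(-21) + 44·32 = 1)
The row with r = 1 (the gcd) gives the Bezout coefficients s = -21, t = 32.
Result: 67 · (-21) + 44 · (32) = 1.

gcd(67, 44) = 1; s = -21, t = 32 (check: 67·(-21) + 44·32 = 1).


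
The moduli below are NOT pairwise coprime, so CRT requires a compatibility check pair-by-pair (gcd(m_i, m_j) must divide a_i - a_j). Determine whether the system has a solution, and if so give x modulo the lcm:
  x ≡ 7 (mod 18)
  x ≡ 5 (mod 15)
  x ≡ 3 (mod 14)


Moduli 18, 15, 14 are not pairwise coprime, so CRT works modulo lcm(m_i) when all pairwise compatibility conditions hold.
Pairwise compatibility: gcd(m_i, m_j) must divide a_i - a_j for every pair.
Merge one congruence at a time:
  Start: x ≡ 7 (mod 18).
  Combine with x ≡ 5 (mod 15): gcd(18, 15) = 3, and 5 - 7 = -2 is NOT divisible by 3.
    ⇒ system is inconsistent (no integer solution).

No solution (the system is inconsistent).


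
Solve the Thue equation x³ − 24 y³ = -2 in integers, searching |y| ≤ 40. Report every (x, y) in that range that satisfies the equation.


The equation is x³ - 24y³ = -2. For fixed y, x³ = 24·y³ − 2, so a solution requires the RHS to be a perfect cube.
Strategy: iterate y from -40 to 40, compute RHS = 24·y³ − 2, and check whether it is a (positive or negative) perfect cube.
Check small values of y:
  y = 0: RHS = -2 is not a perfect cube.
  y = 1: RHS = 22 is not a perfect cube.
  y = -1: RHS = -26 is not a perfect cube.
  y = 2: RHS = 190 is not a perfect cube.
  y = -2: RHS = -194 is not a perfect cube.
  y = 3: RHS = 646 is not a perfect cube.
  y = -3: RHS = -650 is not a perfect cube.
Continuing the search up to |y| = 40 finds no solutions either.
No (x, y) in the scanned range satisfies the equation.

No integer solutions with |y| ≤ 40.


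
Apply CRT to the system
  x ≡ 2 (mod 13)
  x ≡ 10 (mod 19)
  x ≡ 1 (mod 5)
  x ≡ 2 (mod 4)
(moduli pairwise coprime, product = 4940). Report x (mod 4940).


Product of moduli M = 13 · 19 · 5 · 4 = 4940.
Merge one congruence at a time:
  Start: x ≡ 2 (mod 13).
  Combine with x ≡ 10 (mod 19); new modulus lcm = 247.
    Write x = 2 + 13·t and substitute into x ≡ 10 (mod 19): 13·t ≡ 10 − 2 = 8 (mod 19).
    The inverse of 13 mod 19 is 3 (since 13·3 = 39 = 2·19 + 1), so t ≡ 3·8 = 24 ≡ 5 (mod 19).
    Then x = 2 + 13·5 = 67, valid modulo lcm(13, 19) = 247: x ≡ 67 (mod 247).
  Combine with x ≡ 1 (mod 5); new modulus lcm = 1235.
    Write x = 67 + 247·t and substitute into x ≡ 1 (mod 5): 247·t ≡ 1 − 67 = -66 (mod 5).
    Reduce coefficients mod 5: 2·t ≡ 4 (mod 5).
    The inverse of 2 mod 5 is 3 (since 2·3 = 6 = 1·5 + 1), so t ≡ 3·4 = 12 ≡ 2 (mod 5).
    Then x = 67 + 247·2 = 561, valid modulo lcm(247, 5) = 1235: x ≡ 561 (mod 1235).
  Combine with x ≡ 2 (mod 4); new modulus lcm = 4940.
    Write x = 561 + 1235·t and substitute into x ≡ 2 (mod 4): 1235·t ≡ 2 − 561 = -559 (mod 4).
    Reduce coefficients mod 4: 3·t ≡ 1 (mod 4).
    The inverse of 3 mod 4 is 3 (since 3·3 = 9 = 2·4 + 1), so t ≡ 3·1 = 3 ≡ 3 (mod 4).
    Then x = 561 + 1235·3 = 4266, valid modulo lcm(1235, 4) = 4940: x ≡ 4266 (mod 4940).
Verify against each original: 4266 mod 13 = 2, 4266 mod 19 = 10, 4266 mod 5 = 1, 4266 mod 4 = 2.

x ≡ 4266 (mod 4940).


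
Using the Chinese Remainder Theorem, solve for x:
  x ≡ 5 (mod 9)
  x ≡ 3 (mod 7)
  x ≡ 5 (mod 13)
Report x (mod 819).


Moduli 9, 7, 13 are pairwise coprime; by CRT there is a unique solution modulo M = 9 · 7 · 13 = 819.
Solve pairwise, accumulating the modulus:
  Start with x ≡ 5 (mod 9).
  Combine with x ≡ 3 (mod 7): since gcd(9, 7) = 1, we get a unique residue mod 63.
    Write x = 5 + 9·t and substitute into x ≡ 3 (mod 7): 9·t ≡ 3 − 5 = -2 (mod 7).
    Reduce coefficients mod 7: 2·t ≡ 5 (mod 7).
    The inverse of 2 mod 7 is 4 (since 2·4 = 8 = 1·7 + 1), so t ≡ 4·5 = 20 ≡ 6 (mod 7).
    Then x = 5 + 9·6 = 59, valid modulo lcm(9, 7) = 63: x ≡ 59 (mod 63).
  Combine with x ≡ 5 (mod 13): since gcd(63, 13) = 1, we get a unique residue mod 819.
    Write x = 59 + 63·t and substitute into x ≡ 5 (mod 13): 63·t ≡ 5 − 59 = -54 (mod 13).
    Reduce coefficients mod 13: 11·t ≡ 11 (mod 13).
    The inverse of 11 mod 13 is 6 (since 11·6 = 66 = 5·13 + 1), so t ≡ 6·11 = 66 ≡ 1 (mod 13).
    Then x = 59 + 63·1 = 122, valid modulo lcm(63, 13) = 819: x ≡ 122 (mod 819).
Verify: 122 mod 9 = 5 ✓, 122 mod 7 = 3 ✓, 122 mod 13 = 5 ✓.

x ≡ 122 (mod 819).


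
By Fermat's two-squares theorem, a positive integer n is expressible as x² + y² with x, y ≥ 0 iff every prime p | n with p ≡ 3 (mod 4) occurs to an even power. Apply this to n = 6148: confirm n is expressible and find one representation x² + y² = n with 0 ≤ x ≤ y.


Step 1: Factor n = 6148 = 2^2 · 29 · 53.
Step 2: Check the mod-4 condition on each prime factor: 2 = 2 (special); 29 ≡ 1 (mod 4), exponent 1; 53 ≡ 1 (mod 4), exponent 1.
All primes ≡ 3 (mod 4) appear to even exponent (or don't appear), so by the two-squares theorem n IS expressible as a sum of two squares.
Step 3: Build a representation. Group n = k² · m with k = 2 and m = 29 · 53 = 1537 (a product of primes ≡ 1 (mod 4)); a representation of m scales to one of n via (k·x)² + (k·y)² = k²(x² + y²). Each prime p ≡ 1 (mod 4) is itself a sum of two squares; find a² by testing p − a² for a perfect square:
  29: 29 − 1² = 28, 29 − 2² = 25 = 5² ⇒ 29 = 2² + 5².
  53: 53 − 1² = 52, 53 − 2² = 49 = 7² ⇒ 53 = 2² + 7².
  Combine using the Brahmagupta–Fibonacci identity (a² + b²)(c² + d²) = (ac − bd)² + (ad + bc)² = (ac + bd)² + (ad − bc)²:
  29 · 53 = 1537: from (2² + 5²)(2² + 7²), take (2·2 − 5·7, 2·7 + 5·2) = (4 − 35, 14 + 10) = (-31, 24); dropping signs (only squares matter) gives (31, 24); check 31² + 24² = 961 + 576 = 1537 ✓.
  Scale by k = 2: (2·31, 2·24) = (62, 48).
Step 4: Order so x ≤ y and verify: 48² + 62² = 2304 + 3844 = 6148 = n. ✓

n = 6148 = 48² + 62² (one valid representation with x ≤ y).


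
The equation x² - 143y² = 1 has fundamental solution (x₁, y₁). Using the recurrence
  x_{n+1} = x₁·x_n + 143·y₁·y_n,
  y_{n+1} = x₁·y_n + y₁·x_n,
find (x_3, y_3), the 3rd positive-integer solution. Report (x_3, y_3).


Step 1: Find the fundamental solution (x₁, y₁) of x² - 143y² = 1.
  Expand √143 as a continued fraction. a₀ = ⌊√143⌋ = 11; iterate m_{k+1} = d_k·a_k − m_k, d_{k+1} = (143 − m_{k+1}²)/d_k, a_{k+1} = ⌊(a₀ + m_{k+1})/d_{k+1}⌋ (starting m₀ = 0, d₀ = 1), with convergents p_k = a_k·p_{k-1} + p_{k-2}, q_k = a_k·q_{k-1} + q_{k-2} (p₋₁ = 1, q₋₁ = 0):
  k = 0: a₀ = 11; p₀/q₀ = 11/1; p₀² − 143·q₀² = 121 − 143 = -22.
  k = 1: m = 11, d = 22, a = ⌊(11 + 11)/22⌋ = 1; p/q = (1·11 + 1)/(1·1 + 0) = 12/1; p² − 143·q² = 144 − 143 = 1.
  The first convergent with p² − 143·q² = 1 gives the fundamental solution (x₁, y₁) = (12, 1).
Step 2: Apply the recurrence (x_{n+1}, y_{n+1}) = (x₁x_n + 143y₁y_n, x₁y_n + y₁x_n) repeatedly.
  From (x_1, y_1) = (12, 1): x_2 = 12·12 + 143·1·1 = 287; y_2 = 12·1 + 1·12 = 24.
  From (x_2, y_2) = (287, 24): x_3 = 12·287 + 143·1·24 = 6876; y_3 = 12·24 + 1·287 = 575.
Step 3: Verify x_3² - 143·y_3² = 47279376 - 47279375 = 1 (should be 1). ✓

(x_1, y_1) = (12, 1); (x_3, y_3) = (6876, 575).


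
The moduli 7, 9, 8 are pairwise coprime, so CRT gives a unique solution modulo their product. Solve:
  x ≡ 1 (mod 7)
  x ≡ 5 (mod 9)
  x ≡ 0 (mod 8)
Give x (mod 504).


Moduli 7, 9, 8 are pairwise coprime; by CRT there is a unique solution modulo M = 7 · 9 · 8 = 504.
Solve pairwise, accumulating the modulus:
  Start with x ≡ 1 (mod 7).
  Combine with x ≡ 5 (mod 9): since gcd(7, 9) = 1, we get a unique residue mod 63.
    Write x = 1 + 7·t and substitute into x ≡ 5 (mod 9): 7·t ≡ 5 − 1 = 4 (mod 9).
    The inverse of 7 mod 9 is 4 (since 7·4 = 28 = 3·9 + 1), so t ≡ 4·4 = 16 ≡ 7 (mod 9).
    Then x = 1 + 7·7 = 50, valid modulo lcm(7, 9) = 63: x ≡ 50 (mod 63).
  Combine with x ≡ 0 (mod 8): since gcd(63, 8) = 1, we get a unique residue mod 504.
    Write x = 50 + 63·t and substitute into x ≡ 0 (mod 8): 63·t ≡ 0 − 50 = -50 (mod 8).
    Reduce coefficients mod 8: 7·t ≡ 6 (mod 8).
    The inverse of 7 mod 8 is 7 (since 7·7 = 49 = 6·8 + 1), so t ≡ 7·6 = 42 ≡ 2 (mod 8).
    Then x = 50 + 63·2 = 176, valid modulo lcm(63, 8) = 504: x ≡ 176 (mod 504).
Verify: 176 mod 7 = 1 ✓, 176 mod 9 = 5 ✓, 176 mod 8 = 0 ✓.

x ≡ 176 (mod 504).


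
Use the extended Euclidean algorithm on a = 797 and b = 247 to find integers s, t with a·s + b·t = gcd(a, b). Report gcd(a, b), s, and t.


Euclidean algorithm on (797, 247) — divide until remainder is 0:
  797 = 3 · 247 + 56
  247 = 4 · 56 + 23
  56 = 2 · 23 + 10
  23 = 2 · 10 + 3
  10 = 3 · 3 + 1
  3 = 3 · 1 + 0
gcd(797, 247) = 1.
Track Bezout coefficients alongside the remainders: start with r₀ = 797 = a·1 + b·0 (s = 1, t = 0) and r₁ = 247 = a·0 + b·1 (s = 0, t = 1); each new remainder r_{k+1} = r_{k-1} − q_k·r_k inherits s_{k+1} = s_{k-1} − q_k·s_k, t_{k+1} = t_{k-1} − q_k·t_k, so r_k = a·s_k + b·t_k at every step:
  q = 3: r = 56, s = 1 − 3·0 = 1, t = 0 − 3·1 = -3  (check: 797·1 + 247·(-3) = 56)
  q = 4: r = 23, s = 0 − 4·1 = -4, t = 1 − 4·(-3) = 13  (check: 797·(-4) + 247·13 = 23)
  q = 2: r = 10, s = 1 − 2·(-4) = 9, t = -3 − 2·13 = -29  (check: 797·9 + 247·(-29) = 10)
  q = 2: r = 3, s = -4 − 2·9 = -22, t = 13 − 2·(-29) = 71  (check: 797·(-22) + 247·71 = 3)
  q = 3: r = 1, s = 9 − 3·(-22) = 75, t = -29 − 3·71 = -242  (check: 797·75 + 247·(-242) = 1)
The row with r = 1 (the gcd) gives the Bezout coefficients s = 75, t = -242.
Result: 797 · (75) + 247 · (-242) = 1.

gcd(797, 247) = 1; s = 75, t = -242 (check: 797·75 + 247·(-242) = 1).


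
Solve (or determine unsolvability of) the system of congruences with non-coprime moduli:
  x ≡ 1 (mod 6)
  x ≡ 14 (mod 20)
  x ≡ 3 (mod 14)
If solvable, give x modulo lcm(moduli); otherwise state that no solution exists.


Moduli 6, 20, 14 are not pairwise coprime, so CRT works modulo lcm(m_i) when all pairwise compatibility conditions hold.
Pairwise compatibility: gcd(m_i, m_j) must divide a_i - a_j for every pair.
Merge one congruence at a time:
  Start: x ≡ 1 (mod 6).
  Combine with x ≡ 14 (mod 20): gcd(6, 20) = 2, and 14 - 1 = 13 is NOT divisible by 2.
    ⇒ system is inconsistent (no integer solution).

No solution (the system is inconsistent).


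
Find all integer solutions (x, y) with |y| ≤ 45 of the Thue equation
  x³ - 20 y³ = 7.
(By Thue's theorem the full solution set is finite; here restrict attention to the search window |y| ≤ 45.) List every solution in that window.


The equation is x³ - 20y³ = 7. For fixed y, x³ = 20·y³ + 7, so a solution requires the RHS to be a perfect cube.
Strategy: iterate y from -45 to 45, compute RHS = 20·y³ + 7, and check whether it is a (positive or negative) perfect cube.
Check small values of y:
  y = 0: RHS = 7 is not a perfect cube.
  y = 1: RHS = 27 = (3)³ ⇒ x = 3 works.
  y = -1: RHS = -13 is not a perfect cube.
  y = 2: RHS = 167 is not a perfect cube.
  y = -2: RHS = -153 is not a perfect cube.
  y = 3: RHS = 547 is not a perfect cube.
  y = -3: RHS = -533 is not a perfect cube.
Continuing the search up to |y| = 45 finds no further solutions beyond those listed.
Collected solutions: (3, 1).

Solutions (with |y| ≤ 45): (3, 1).


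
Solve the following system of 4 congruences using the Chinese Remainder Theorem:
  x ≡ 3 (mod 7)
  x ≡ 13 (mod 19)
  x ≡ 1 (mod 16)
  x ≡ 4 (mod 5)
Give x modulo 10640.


Product of moduli M = 7 · 19 · 16 · 5 = 10640.
Merge one congruence at a time:
  Start: x ≡ 3 (mod 7).
  Combine with x ≡ 13 (mod 19); new modulus lcm = 133.
    Write x = 3 + 7·t and substitute into x ≡ 13 (mod 19): 7·t ≡ 13 − 3 = 10 (mod 19).
    The inverse of 7 mod 19 is 11 (since 7·11 = 77 = 4·19 + 1), so t ≡ 11·10 = 110 ≡ 15 (mod 19).
    Then x = 3 + 7·15 = 108, valid modulo lcm(7, 19) = 133: x ≡ 108 (mod 133).
  Combine with x ≡ 1 (mod 16); new modulus lcm = 2128.
    Write x = 108 + 133·t and substitute into x ≡ 1 (mod 16): 133·t ≡ 1 − 108 = -107 (mod 16).
    Reduce coefficients mod 16: 5·t ≡ 5 (mod 16).
    The inverse of 5 mod 16 is 13 (since 5·13 = 65 = 4·16 + 1), so t ≡ 13·5 = 65 ≡ 1 (mod 16).
    Then x = 108 + 133·1 = 241, valid modulo lcm(133, 16) = 2128: x ≡ 241 (mod 2128).
  Combine with x ≡ 4 (mod 5); new modulus lcm = 10640.
    Write x = 241 + 2128·t and substitute into x ≡ 4 (mod 5): 2128·t ≡ 4 − 241 = -237 (mod 5).
    Reduce coefficients mod 5: 3·t ≡ 3 (mod 5).
    The inverse of 3 mod 5 is 2 (since 3·2 = 6 = 1·5 + 1), so t ≡ 2·3 = 6 ≡ 1 (mod 5).
    Then x = 241 + 2128·1 = 2369, valid modulo lcm(2128, 5) = 10640: x ≡ 2369 (mod 10640).
Verify against each original: 2369 mod 7 = 3, 2369 mod 19 = 13, 2369 mod 16 = 1, 2369 mod 5 = 4.

x ≡ 2369 (mod 10640).


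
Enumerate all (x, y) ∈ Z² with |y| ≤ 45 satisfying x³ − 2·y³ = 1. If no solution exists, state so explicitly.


The equation is x³ - 2y³ = 1. For fixed y, x³ = 2·y³ + 1, so a solution requires the RHS to be a perfect cube.
Strategy: iterate y from -45 to 45, compute RHS = 2·y³ + 1, and check whether it is a (positive or negative) perfect cube.
Check small values of y:
  y = 0: RHS = 1 = (1)³ ⇒ x = 1 works.
  y = 1: RHS = 3 is not a perfect cube.
  y = -1: RHS = -1 = (-1)³ ⇒ x = -1 works.
  y = 2: RHS = 17 is not a perfect cube.
  y = -2: RHS = -15 is not a perfect cube.
  y = 3: RHS = 55 is not a perfect cube.
  y = -3: RHS = -53 is not a perfect cube.
Continuing the search up to |y| = 45 finds no further solutions beyond those listed.
Collected solutions: (1, 0), (-1, -1).

Solutions (with |y| ≤ 45): (1, 0), (-1, -1).


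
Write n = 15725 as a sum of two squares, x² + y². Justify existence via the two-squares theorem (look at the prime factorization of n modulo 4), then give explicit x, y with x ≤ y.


Step 1: Factor n = 15725 = 5^2 · 17 · 37.
Step 2: Check the mod-4 condition on each prime factor: 5 ≡ 1 (mod 4), exponent 2; 17 ≡ 1 (mod 4), exponent 1; 37 ≡ 1 (mod 4), exponent 1.
All primes ≡ 3 (mod 4) appear to even exponent (or don't appear), so by the two-squares theorem n IS expressible as a sum of two squares.
Step 3: Build a representation. Group n = k² · m with k = 5 and m = 17 · 37 = 629 (a product of primes ≡ 1 (mod 4)); a representation of m scales to one of n via (k·x)² + (k·y)² = k²(x² + y²). Each prime p ≡ 1 (mod 4) is itself a sum of two squares; find a² by testing p − a² for a perfect square:
  17: 17 − 1² = 16 = 4² ⇒ 17 = 1² + 4².
  37: 37 − 1² = 36 = 6² ⇒ 37 = 1² + 6².
  Combine using the Brahmagupta–Fibonacci identity (a² + b²)(c² + d²) = (ac − bd)² + (ad + bc)² = (ac + bd)² + (ad − bc)²:
  17 · 37 = 629: from (1² + 4²)(1² + 6²), take (1·1 − 4·6, 1·6 + 4·1) = (1 − 24, 6 + 4) = (-23, 10); dropping signs (only squares matter) gives (23, 10); check 23² + 10² = 529 + 100 = 629 ✓.
  Scale by k = 5: (5·23, 5·10) = (115, 50).
Step 4: Order so x ≤ y and verify: 50² + 115² = 2500 + 13225 = 15725 = n. ✓

n = 15725 = 50² + 115² (one valid representation with x ≤ y).


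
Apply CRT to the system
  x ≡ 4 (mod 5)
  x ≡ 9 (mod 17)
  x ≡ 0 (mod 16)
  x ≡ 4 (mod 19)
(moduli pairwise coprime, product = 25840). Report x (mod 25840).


Product of moduli M = 5 · 17 · 16 · 19 = 25840.
Merge one congruence at a time:
  Start: x ≡ 4 (mod 5).
  Combine with x ≡ 9 (mod 17); new modulus lcm = 85.
    Write x = 4 + 5·t and substitute into x ≡ 9 (mod 17): 5·t ≡ 9 − 4 = 5 (mod 17).
    The inverse of 5 mod 17 is 7 (since 5·7 = 35 = 2·17 + 1), so t ≡ 7·5 = 35 ≡ 1 (mod 17).
    Then x = 4 + 5·1 = 9, valid modulo lcm(5, 17) = 85: x ≡ 9 (mod 85).
  Combine with x ≡ 0 (mod 16); new modulus lcm = 1360.
    Write x = 9 + 85·t and substitute into x ≡ 0 (mod 16): 85·t ≡ 0 − 9 = -9 (mod 16).
    Reduce coefficients mod 16: 5·t ≡ 7 (mod 16).
    The inverse of 5 mod 16 is 13 (since 5·13 = 65 = 4·16 + 1), so t ≡ 13·7 = 91 ≡ 11 (mod 16).
    Then x = 9 + 85·11 = 944, valid modulo lcm(85, 16) = 1360: x ≡ 944 (mod 1360).
  Combine with x ≡ 4 (mod 19); new modulus lcm = 25840.
    Write x = 944 + 1360·t and substitute into x ≡ 4 (mod 19): 1360·t ≡ 4 − 944 = -940 (mod 19).
    Reduce coefficients mod 19: 11·t ≡ 10 (mod 19).
    The inverse of 11 mod 19 is 7 (since 11·7 = 77 = 4·19 + 1), so t ≡ 7·10 = 70 ≡ 13 (mod 19).
    Then x = 944 + 1360·13 = 18624, valid modulo lcm(1360, 19) = 25840: x ≡ 18624 (mod 25840).
Verify against each original: 18624 mod 5 = 4, 18624 mod 17 = 9, 18624 mod 16 = 0, 18624 mod 19 = 4.

x ≡ 18624 (mod 25840).


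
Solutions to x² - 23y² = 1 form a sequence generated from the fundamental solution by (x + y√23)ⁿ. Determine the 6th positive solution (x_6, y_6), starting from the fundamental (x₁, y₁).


Step 1: Find the fundamental solution (x₁, y₁) of x² - 23y² = 1.
  Expand √23 as a continued fraction. a₀ = ⌊√23⌋ = 4; iterate m_{k+1} = d_k·a_k − m_k, d_{k+1} = (23 − m_{k+1}²)/d_k, a_{k+1} = ⌊(a₀ + m_{k+1})/d_{k+1}⌋ (starting m₀ = 0, d₀ = 1), with convergents p_k = a_k·p_{k-1} + p_{k-2}, q_k = a_k·q_{k-1} + q_{k-2} (p₋₁ = 1, q₋₁ = 0):
  k = 0: a₀ = 4; p₀/q₀ = 4/1; p₀² − 23·q₀² = 16 − 23 = -7.
  k = 1: m = 4, d = 7, a = ⌊(4 + 4)/7⌋ = 1; p/q = (1·4 + 1)/(1·1 + 0) = 5/1; p² − 23·q² = 25 − 23 = 2.
  k = 2: m = 3, d = 2, a = ⌊(4 + 3)/2⌋ = 3; p/q = (3·5 + 4)/(3·1 + 1) = 19/4; p² − 23·q² = 361 − 368 = -7.
  k = 3: m = 3, d = 7, a = ⌊(4 + 3)/7⌋ = 1; p/q = (1·19 + 5)/(1·4 + 1) = 24/5; p² − 23·q² = 576 − 575 = 1.
  The first convergent with p² − 23·q² = 1 gives the fundamental solution (x₁, y₁) = (24, 5).
Step 2: Apply the recurrence (x_{n+1}, y_{n+1}) = (x₁x_n + 23y₁y_n, x₁y_n + y₁x_n) repeatedly.
  From (x_1, y_1) = (24, 5): x_2 = 24·24 + 23·5·5 = 1151; y_2 = 24·5 + 5·24 = 240.
  From (x_2, y_2) = (1151, 240): x_3 = 24·1151 + 23·5·240 = 55224; y_3 = 24·240 + 5·1151 = 11515.
  From (x_3, y_3) = (55224, 11515): x_4 = 24·55224 + 23·5·11515 = 2649601; y_4 = 24·11515 + 5·55224 = 552480.
  From (x_4, y_4) = (2649601, 552480): x_5 = 24·2649601 + 23·5·552480 = 127125624; y_5 = 24·552480 + 5·2649601 = 26507525.
  From (x_5, y_5) = (127125624, 26507525): x_6 = 24·127125624 + 23·5·26507525 = 6099380351; y_6 = 24·26507525 + 5·127125624 = 1271808720.
Step 3: Verify x_6² - 23·y_6² = 37202440666164883201 - 37202440666164883200 = 1 (should be 1). ✓

(x_1, y_1) = (24, 5); (x_6, y_6) = (6099380351, 1271808720).


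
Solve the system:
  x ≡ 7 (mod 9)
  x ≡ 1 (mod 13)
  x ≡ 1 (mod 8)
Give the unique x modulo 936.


Moduli 9, 13, 8 are pairwise coprime; by CRT there is a unique solution modulo M = 9 · 13 · 8 = 936.
Solve pairwise, accumulating the modulus:
  Start with x ≡ 7 (mod 9).
  Combine with x ≡ 1 (mod 13): since gcd(9, 13) = 1, we get a unique residue mod 117.
    Write x = 7 + 9·t and substitute into x ≡ 1 (mod 13): 9·t ≡ 1 − 7 = -6 (mod 13).
    Reduce coefficients mod 13: 9·t ≡ 7 (mod 13).
    The inverse of 9 mod 13 is 3 (since 9·3 = 27 = 2·13 + 1), so t ≡ 3·7 = 21 ≡ 8 (mod 13).
    Then x = 7 + 9·8 = 79, valid modulo lcm(9, 13) = 117: x ≡ 79 (mod 117).
  Combine with x ≡ 1 (mod 8): since gcd(117, 8) = 1, we get a unique residue mod 936.
    Write x = 79 + 117·t and substitute into x ≡ 1 (mod 8): 117·t ≡ 1 − 79 = -78 (mod 8).
    Reduce coefficients mod 8: 5·t ≡ 2 (mod 8).
    The inverse of 5 mod 8 is 5 (since 5·5 = 25 = 3·8 + 1), so t ≡ 5·2 = 10 ≡ 2 (mod 8).
    Then x = 79 + 117·2 = 313, valid modulo lcm(117, 8) = 936: x ≡ 313 (mod 936).
Verify: 313 mod 9 = 7 ✓, 313 mod 13 = 1 ✓, 313 mod 8 = 1 ✓.

x ≡ 313 (mod 936).


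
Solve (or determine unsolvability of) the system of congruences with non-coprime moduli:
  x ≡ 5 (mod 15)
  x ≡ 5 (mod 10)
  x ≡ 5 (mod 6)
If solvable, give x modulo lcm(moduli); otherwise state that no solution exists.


Moduli 15, 10, 6 are not pairwise coprime, so CRT works modulo lcm(m_i) when all pairwise compatibility conditions hold.
Pairwise compatibility: gcd(m_i, m_j) must divide a_i - a_j for every pair.
Merge one congruence at a time:
  Start: x ≡ 5 (mod 15).
  Combine with x ≡ 5 (mod 10): gcd(15, 10) = 5; 5 - 5 = 0, which IS divisible by 5, so compatible.
    Write x = 5 + 15·t and substitute into x ≡ 5 (mod 10): 15·t ≡ 5 − 5 = 0 (mod 10).
    Divide the congruence (and modulus) by g = 5: 3·t ≡ 0 (mod 2).
    Reduce coefficients mod 2: 1·t ≡ 0 (mod 2).
    So t ≡ 0 (mod 2).
    Then x = 5 + 15·0 = 5, valid modulo lcm(15, 10) = 30: x ≡ 5 (mod 30).
  Combine with x ≡ 5 (mod 6): gcd(30, 6) = 6; 5 - 5 = 0, which IS divisible by 6, so compatible.
    Write x = 5 + 30·t and substitute into x ≡ 5 (mod 6): 30·t ≡ 5 − 5 = 0 (mod 6).
    Divide the congruence (and modulus) by g = 6: 5·t ≡ 0 (mod 1).
    Modulo 1 every t works; take t = 0.
    Then x = 5 + 30·0 = 5, valid modulo lcm(30, 6) = 30: x ≡ 5 (mod 30).
Verify: 5 mod 15 = 5, 5 mod 10 = 5, 5 mod 6 = 5.

x ≡ 5 (mod 30).


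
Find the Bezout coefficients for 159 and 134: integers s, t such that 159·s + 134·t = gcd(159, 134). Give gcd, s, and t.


Euclidean algorithm on (159, 134) — divide until remainder is 0:
  159 = 1 · 134 + 25
  134 = 5 · 25 + 9
  25 = 2 · 9 + 7
  9 = 1 · 7 + 2
  7 = 3 · 2 + 1
  2 = 2 · 1 + 0
gcd(159, 134) = 1.
Track Bezout coefficients alongside the remainders: start with r₀ = 159 = a·1 + b·0 (s = 1, t = 0) and r₁ = 134 = a·0 + b·1 (s = 0, t = 1); each new remainder r_{k+1} = r_{k-1} − q_k·r_k inherits s_{k+1} = s_{k-1} − q_k·s_k, t_{k+1} = t_{k-1} − q_k·t_k, so r_k = a·s_k + b·t_k at every step:
  q = 1: r = 25, s = 1 − 1·0 = 1, t = 0 − 1·1 = -1  (check: 159·1 + 134·(-1) = 25)
  q = 5: r = 9, s = 0 − 5·1 = -5, t = 1 − 5·(-1) = 6  (check: 159·(-5) + 134·6 = 9)
  q = 2: r = 7, s = 1 − 2·(-5) = 11, t = -1 − 2·6 = -13  (check: 159·11 + 134·(-13) = 7)
  q = 1: r = 2, s = -5 − 1·11 = -16, t = 6 − 1·(-13) = 19  (check: 159·(-16) + 134·19 = 2)
  q = 3: r = 1, s = 11 − 3·(-16) = 59, t = -13 − 3·19 = -70  (check: 159·59 + 134·(-70) = 1)
The row with r = 1 (the gcd) gives the Bezout coefficients s = 59, t = -70.
Result: 159 · (59) + 134 · (-70) = 1.

gcd(159, 134) = 1; s = 59, t = -70 (check: 159·59 + 134·(-70) = 1).


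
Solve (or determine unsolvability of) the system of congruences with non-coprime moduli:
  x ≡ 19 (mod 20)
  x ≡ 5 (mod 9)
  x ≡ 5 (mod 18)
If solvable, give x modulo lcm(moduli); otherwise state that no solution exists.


Moduli 20, 9, 18 are not pairwise coprime, so CRT works modulo lcm(m_i) when all pairwise compatibility conditions hold.
Pairwise compatibility: gcd(m_i, m_j) must divide a_i - a_j for every pair.
Merge one congruence at a time:
  Start: x ≡ 19 (mod 20).
  Combine with x ≡ 5 (mod 9): gcd(20, 9) = 1; 5 - 19 = -14, which IS divisible by 1, so compatible.
    Write x = 19 + 20·t and substitute into x ≡ 5 (mod 9): 20·t ≡ 5 − 19 = -14 (mod 9).
    Reduce coefficients mod 9: 2·t ≡ 4 (mod 9).
    The inverse of 2 mod 9 is 5 (since 2·5 = 10 = 1·9 + 1), so t ≡ 5·4 = 20 ≡ 2 (mod 9).
    Then x = 19 + 20·2 = 59, valid modulo lcm(20, 9) = 180: x ≡ 59 (mod 180).
  Combine with x ≡ 5 (mod 18): gcd(180, 18) = 18; 5 - 59 = -54, which IS divisible by 18, so compatible.
    Write x = 59 + 180·t and substitute into x ≡ 5 (mod 18): 180·t ≡ 5 − 59 = -54 (mod 18).
    Divide the congruence (and modulus) by g = 18: 10·t ≡ -3 (mod 1).
    Modulo 1 every t works; take t = 0.
    Then x = 59 + 180·0 = 59, valid modulo lcm(180, 18) = 180: x ≡ 59 (mod 180).
Verify: 59 mod 20 = 19, 59 mod 9 = 5, 59 mod 18 = 5.

x ≡ 59 (mod 180).


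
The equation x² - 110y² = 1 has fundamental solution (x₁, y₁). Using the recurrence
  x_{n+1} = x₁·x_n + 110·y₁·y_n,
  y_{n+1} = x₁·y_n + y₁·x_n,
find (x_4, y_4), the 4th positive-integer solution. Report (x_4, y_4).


Step 1: Find the fundamental solution (x₁, y₁) of x² - 110y² = 1.
  Expand √110 as a continued fraction. a₀ = ⌊√110⌋ = 10; iterate m_{k+1} = d_k·a_k − m_k, d_{k+1} = (110 − m_{k+1}²)/d_k, a_{k+1} = ⌊(a₀ + m_{k+1})/d_{k+1}⌋ (starting m₀ = 0, d₀ = 1), with convergents p_k = a_k·p_{k-1} + p_{k-2}, q_k = a_k·q_{k-1} + q_{k-2} (p₋₁ = 1, q₋₁ = 0):
  k = 0: a₀ = 10; p₀/q₀ = 10/1; p₀² − 110·q₀² = 100 − 110 = -10.
  k = 1: m = 10, d = 10, a = ⌊(10 + 10)/10⌋ = 2; p/q = (2·10 + 1)/(2·1 + 0) = 21/2; p² − 110·q² = 441 − 440 = 1.
  The first convergent with p² − 110·q² = 1 gives the fundamental solution (x₁, y₁) = (21, 2).
Step 2: Apply the recurrence (x_{n+1}, y_{n+1}) = (x₁x_n + 110y₁y_n, x₁y_n + y₁x_n) repeatedly.
  From (x_1, y_1) = (21, 2): x_2 = 21·21 + 110·2·2 = 881; y_2 = 21·2 + 2·21 = 84.
  From (x_2, y_2) = (881, 84): x_3 = 21·881 + 110·2·84 = 36981; y_3 = 21·84 + 2·881 = 3526.
  From (x_3, y_3) = (36981, 3526): x_4 = 21·36981 + 110·2·3526 = 1552321; y_4 = 21·3526 + 2·36981 = 148008.
Step 3: Verify x_4² - 110·y_4² = 2409700487041 - 2409700487040 = 1 (should be 1). ✓

(x_1, y_1) = (21, 2); (x_4, y_4) = (1552321, 148008).


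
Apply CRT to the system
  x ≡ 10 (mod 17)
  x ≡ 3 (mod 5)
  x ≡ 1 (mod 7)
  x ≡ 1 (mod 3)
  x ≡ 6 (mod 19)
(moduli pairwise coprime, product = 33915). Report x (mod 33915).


Product of moduli M = 17 · 5 · 7 · 3 · 19 = 33915.
Merge one congruence at a time:
  Start: x ≡ 10 (mod 17).
  Combine with x ≡ 3 (mod 5); new modulus lcm = 85.
    Write x = 10 + 17·t and substitute into x ≡ 3 (mod 5): 17·t ≡ 3 − 10 = -7 (mod 5).
    Reduce coefficients mod 5: 2·t ≡ 3 (mod 5).
    The inverse of 2 mod 5 is 3 (since 2·3 = 6 = 1·5 + 1), so t ≡ 3·3 = 9 ≡ 4 (mod 5).
    Then x = 10 + 17·4 = 78, valid modulo lcm(17, 5) = 85: x ≡ 78 (mod 85).
  Combine with x ≡ 1 (mod 7); new modulus lcm = 595.
    Write x = 78 + 85·t and substitute into x ≡ 1 (mod 7): 85·t ≡ 1 − 78 = -77 (mod 7).
    Reduce coefficients mod 7: 1·t ≡ 0 (mod 7).
    So t ≡ 0 (mod 7).
    Then x = 78 + 85·0 = 78, valid modulo lcm(85, 7) = 595: x ≡ 78 (mod 595).
  Combine with x ≡ 1 (mod 3); new modulus lcm = 1785.
    Write x = 78 + 595·t and substitute into x ≡ 1 (mod 3): 595·t ≡ 1 − 78 = -77 (mod 3).
    Reduce coefficients mod 3: 1·t ≡ 1 (mod 3).
    So t ≡ 1 (mod 3).
    Then x = 78 + 595·1 = 673, valid modulo lcm(595, 3) = 1785: x ≡ 673 (mod 1785).
  Combine with x ≡ 6 (mod 19); new modulus lcm = 33915.
    Write x = 673 + 1785·t and substitute into x ≡ 6 (mod 19): 1785·t ≡ 6 − 673 = -667 (mod 19).
    Reduce coefficients mod 19: 18·t ≡ 17 (mod 19).
    The inverse of 18 mod 19 is 18 (since 18·18 = 324 = 17·19 + 1), so t ≡ 18·17 = 306 ≡ 2 (mod 19).
    Then x = 673 + 1785·2 = 4243, valid modulo lcm(1785, 19) = 33915: x ≡ 4243 (mod 33915).
Verify against each original: 4243 mod 17 = 10, 4243 mod 5 = 3, 4243 mod 7 = 1, 4243 mod 3 = 1, 4243 mod 19 = 6.

x ≡ 4243 (mod 33915).


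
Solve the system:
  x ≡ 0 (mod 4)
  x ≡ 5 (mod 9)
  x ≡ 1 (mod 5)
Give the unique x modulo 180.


Moduli 4, 9, 5 are pairwise coprime; by CRT there is a unique solution modulo M = 4 · 9 · 5 = 180.
Solve pairwise, accumulating the modulus:
  Start with x ≡ 0 (mod 4).
  Combine with x ≡ 5 (mod 9): since gcd(4, 9) = 1, we get a unique residue mod 36.
    Write x = 0 + 4·t and substitute into x ≡ 5 (mod 9): 4·t ≡ 5 − 0 = 5 (mod 9).
    The inverse of 4 mod 9 is 7 (since 4·7 = 28 = 3·9 + 1), so t ≡ 7·5 = 35 ≡ 8 (mod 9).
    Then x = 0 + 4·8 = 32, valid modulo lcm(4, 9) = 36: x ≡ 32 (mod 36).
  Combine with x ≡ 1 (mod 5): since gcd(36, 5) = 1, we get a unique residue mod 180.
    Write x = 32 + 36·t and substitute into x ≡ 1 (mod 5): 36·t ≡ 1 − 32 = -31 (mod 5).
    Reduce coefficients mod 5: 1·t ≡ 4 (mod 5).
    So t ≡ 4 (mod 5).
    Then x = 32 + 36·4 = 176, valid modulo lcm(36, 5) = 180: x ≡ 176 (mod 180).
Verify: 176 mod 4 = 0 ✓, 176 mod 9 = 5 ✓, 176 mod 5 = 1 ✓.

x ≡ 176 (mod 180).


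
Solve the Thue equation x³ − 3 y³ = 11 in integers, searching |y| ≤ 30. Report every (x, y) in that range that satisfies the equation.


The equation is x³ - 3y³ = 11. For fixed y, x³ = 3·y³ + 11, so a solution requires the RHS to be a perfect cube.
Strategy: iterate y from -30 to 30, compute RHS = 3·y³ + 11, and check whether it is a (positive or negative) perfect cube.
Check small values of y:
  y = 0: RHS = 11 is not a perfect cube.
  y = 1: RHS = 14 is not a perfect cube.
  y = -1: RHS = 8 = (2)³ ⇒ x = 2 works.
  y = 2: RHS = 35 is not a perfect cube.
  y = -2: RHS = -13 is not a perfect cube.
  y = 3: RHS = 92 is not a perfect cube.
  y = -3: RHS = -70 is not a perfect cube.
Continuing the search up to |y| = 30 finds no further solutions beyond those listed.
Collected solutions: (2, -1).

Solutions (with |y| ≤ 30): (2, -1).


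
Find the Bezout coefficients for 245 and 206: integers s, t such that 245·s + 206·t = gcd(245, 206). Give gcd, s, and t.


Euclidean algorithm on (245, 206) — divide until remainder is 0:
  245 = 1 · 206 + 39
  206 = 5 · 39 + 11
  39 = 3 · 11 + 6
  11 = 1 · 6 + 5
  6 = 1 · 5 + 1
  5 = 5 · 1 + 0
gcd(245, 206) = 1.
Track Bezout coefficients alongside the remainders: start with r₀ = 245 = a·1 + b·0 (s = 1, t = 0) and r₁ = 206 = a·0 + b·1 (s = 0, t = 1); each new remainder r_{k+1} = r_{k-1} − q_k·r_k inherits s_{k+1} = s_{k-1} − q_k·s_k, t_{k+1} = t_{k-1} − q_k·t_k, so r_k = a·s_k + b·t_k at every step:
  q = 1: r = 39, s = 1 − 1·0 = 1, t = 0 − 1·1 = -1  (check: 245·1 + 206·(-1) = 39)
  q = 5: r = 11, s = 0 − 5·1 = -5, t = 1 − 5·(-1) = 6  (check: 245·(-5) + 206·6 = 11)
  q = 3: r = 6, s = 1 − 3·(-5) = 16, t = -1 − 3·6 = -19  (check: 245·16 + 206·(-19) = 6)
  q = 1: r = 5, s = -5 − 1·16 = -21, t = 6 − 1·(-19) = 25  (check: 245·(-21) + 206·25 = 5)
  q = 1: r = 1, s = 16 − 1·(-21) = 37, t = -19 − 1·25 = -44  (check: 245·37 + 206·(-44) = 1)
The row with r = 1 (the gcd) gives the Bezout coefficients s = 37, t = -44.
Result: 245 · (37) + 206 · (-44) = 1.

gcd(245, 206) = 1; s = 37, t = -44 (check: 245·37 + 206·(-44) = 1).


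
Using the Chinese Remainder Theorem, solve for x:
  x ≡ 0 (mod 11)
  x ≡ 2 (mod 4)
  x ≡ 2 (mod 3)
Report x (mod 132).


Moduli 11, 4, 3 are pairwise coprime; by CRT there is a unique solution modulo M = 11 · 4 · 3 = 132.
Solve pairwise, accumulating the modulus:
  Start with x ≡ 0 (mod 11).
  Combine with x ≡ 2 (mod 4): since gcd(11, 4) = 1, we get a unique residue mod 44.
    Write x = 0 + 11·t and substitute into x ≡ 2 (mod 4): 11·t ≡ 2 − 0 = 2 (mod 4).
    Reduce coefficients mod 4: 3·t ≡ 2 (mod 4).
    The inverse of 3 mod 4 is 3 (since 3·3 = 9 = 2·4 + 1), so t ≡ 3·2 = 6 ≡ 2 (mod 4).
    Then x = 0 + 11·2 = 22, valid modulo lcm(11, 4) = 44: x ≡ 22 (mod 44).
  Combine with x ≡ 2 (mod 3): since gcd(44, 3) = 1, we get a unique residue mod 132.
    Write x = 22 + 44·t and substitute into x ≡ 2 (mod 3): 44·t ≡ 2 − 22 = -20 (mod 3).
    Reduce coefficients mod 3: 2·t ≡ 1 (mod 3).
    The inverse of 2 mod 3 is 2 (since 2·2 = 4 = 1·3 + 1), so t ≡ 2·1 = 2 ≡ 2 (mod 3).
    Then x = 22 + 44·2 = 110, valid modulo lcm(44, 3) = 132: x ≡ 110 (mod 132).
Verify: 110 mod 11 = 0 ✓, 110 mod 4 = 2 ✓, 110 mod 3 = 2 ✓.

x ≡ 110 (mod 132).


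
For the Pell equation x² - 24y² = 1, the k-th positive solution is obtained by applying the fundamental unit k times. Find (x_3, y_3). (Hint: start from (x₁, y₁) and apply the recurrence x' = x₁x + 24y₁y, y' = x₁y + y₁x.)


Step 1: Find the fundamental solution (x₁, y₁) of x² - 24y² = 1.
  Expand √24 as a continued fraction. a₀ = ⌊√24⌋ = 4; iterate m_{k+1} = d_k·a_k − m_k, d_{k+1} = (24 − m_{k+1}²)/d_k, a_{k+1} = ⌊(a₀ + m_{k+1})/d_{k+1}⌋ (starting m₀ = 0, d₀ = 1), with convergents p_k = a_k·p_{k-1} + p_{k-2}, q_k = a_k·q_{k-1} + q_{k-2} (p₋₁ = 1, q₋₁ = 0):
  k = 0: a₀ = 4; p₀/q₀ = 4/1; p₀² − 24·q₀² = 16 − 24 = -8.
  k = 1: m = 4, d = 8, a = ⌊(4 + 4)/8⌋ = 1; p/q = (1·4 + 1)/(1·1 + 0) = 5/1; p² − 24·q² = 25 − 24 = 1.
  The first convergent with p² − 24·q² = 1 gives the fundamental solution (x₁, y₁) = (5, 1).
Step 2: Apply the recurrence (x_{n+1}, y_{n+1}) = (x₁x_n + 24y₁y_n, x₁y_n + y₁x_n) repeatedly.
  From (x_1, y_1) = (5, 1): x_2 = 5·5 + 24·1·1 = 49; y_2 = 5·1 + 1·5 = 10.
  From (x_2, y_2) = (49, 10): x_3 = 5·49 + 24·1·10 = 485; y_3 = 5·10 + 1·49 = 99.
Step 3: Verify x_3² - 24·y_3² = 235225 - 235224 = 1 (should be 1). ✓

(x_1, y_1) = (5, 1); (x_3, y_3) = (485, 99).


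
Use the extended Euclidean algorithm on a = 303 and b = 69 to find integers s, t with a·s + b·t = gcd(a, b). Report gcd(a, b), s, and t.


Euclidean algorithm on (303, 69) — divide until remainder is 0:
  303 = 4 · 69 + 27
  69 = 2 · 27 + 15
  27 = 1 · 15 + 12
  15 = 1 · 12 + 3
  12 = 4 · 3 + 0
gcd(303, 69) = 3.
Track Bezout coefficients alongside the remainders: start with r₀ = 303 = a·1 + b·0 (s = 1, t = 0) and r₁ = 69 = a·0 + b·1 (s = 0, t = 1); each new remainder r_{k+1} = r_{k-1} − q_k·r_k inherits s_{k+1} = s_{k-1} − q_k·s_k, t_{k+1} = t_{k-1} − q_k·t_k, so r_k = a·s_k + b·t_k at every step:
  q = 4: r = 27, s = 1 − 4·0 = 1, t = 0 − 4·1 = -4  (check: 303·1 + 69·(-4) = 27)
  q = 2: r = 15, s = 0 − 2·1 = -2, t = 1 − 2·(-4) = 9  (check: 303·(-2) + 69·9 = 15)
  q = 1: r = 12, s = 1 − 1·(-2) = 3, t = -4 − 1·9 = -13  (check: 303·3 + 69·(-13) = 12)
  q = 1: r = 3, s = -2 − 1·3 = -5, t = 9 − 1·(-13) = 22  (check: 303·(-5) + 69·22 = 3)
The row with r = 3 (the gcd) gives the Bezout coefficients s = -5, t = 22.
Result: 303 · (-5) + 69 · (22) = 3.

gcd(303, 69) = 3; s = -5, t = 22 (check: 303·(-5) + 69·22 = 3).


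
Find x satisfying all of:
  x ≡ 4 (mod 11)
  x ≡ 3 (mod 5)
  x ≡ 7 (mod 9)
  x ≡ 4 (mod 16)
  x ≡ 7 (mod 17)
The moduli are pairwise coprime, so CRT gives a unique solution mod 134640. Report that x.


Product of moduli M = 11 · 5 · 9 · 16 · 17 = 134640.
Merge one congruence at a time:
  Start: x ≡ 4 (mod 11).
  Combine with x ≡ 3 (mod 5); new modulus lcm = 55.
    Write x = 4 + 11·t and substitute into x ≡ 3 (mod 5): 11·t ≡ 3 − 4 = -1 (mod 5).
    Reduce coefficients mod 5: 1·t ≡ 4 (mod 5).
    So t ≡ 4 (mod 5).
    Then x = 4 + 11·4 = 48, valid modulo lcm(11, 5) = 55: x ≡ 48 (mod 55).
  Combine with x ≡ 7 (mod 9); new modulus lcm = 495.
    Write x = 48 + 55·t and substitute into x ≡ 7 (mod 9): 55·t ≡ 7 − 48 = -41 (mod 9).
    Reduce coefficients mod 9: 1·t ≡ 4 (mod 9).
    So t ≡ 4 (mod 9).
    Then x = 48 + 55·4 = 268, valid modulo lcm(55, 9) = 495: x ≡ 268 (mod 495).
  Combine with x ≡ 4 (mod 16); new modulus lcm = 7920.
    Write x = 268 + 495·t and substitute into x ≡ 4 (mod 16): 495·t ≡ 4 − 268 = -264 (mod 16).
    Reduce coefficients mod 16: 15·t ≡ 8 (mod 16).
    The inverse of 15 mod 16 is 15 (since 15·15 = 225 = 14·16 + 1), so t ≡ 15·8 = 120 ≡ 8 (mod 16).
    Then x = 268 + 495·8 = 4228, valid modulo lcm(495, 16) = 7920: x ≡ 4228 (mod 7920).
  Combine with x ≡ 7 (mod 17); new modulus lcm = 134640.
    Write x = 4228 + 7920·t and substitute into x ≡ 7 (mod 17): 7920·t ≡ 7 − 4228 = -4221 (mod 17).
    Reduce coefficients mod 17: 15·t ≡ 12 (mod 17).
    The inverse of 15 mod 17 is 8 (since 15·8 = 120 = 7·17 + 1), so t ≡ 8·12 = 96 ≡ 11 (mod 17).
    Then x = 4228 + 7920·11 = 91348, valid modulo lcm(7920, 17) = 134640: x ≡ 91348 (mod 134640).
Verify against each original: 91348 mod 11 = 4, 91348 mod 5 = 3, 91348 mod 9 = 7, 91348 mod 16 = 4, 91348 mod 17 = 7.

x ≡ 91348 (mod 134640).


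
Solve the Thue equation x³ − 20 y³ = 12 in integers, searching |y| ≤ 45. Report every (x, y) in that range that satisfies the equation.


The equation is x³ - 20y³ = 12. For fixed y, x³ = 20·y³ + 12, so a solution requires the RHS to be a perfect cube.
Strategy: iterate y from -45 to 45, compute RHS = 20·y³ + 12, and check whether it is a (positive or negative) perfect cube.
Check small values of y:
  y = 0: RHS = 12 is not a perfect cube.
  y = 1: RHS = 32 is not a perfect cube.
  y = -1: RHS = -8 = (-2)³ ⇒ x = -2 works.
  y = 2: RHS = 172 is not a perfect cube.
  y = -2: RHS = -148 is not a perfect cube.
  y = 3: RHS = 552 is not a perfect cube.
  y = -3: RHS = -528 is not a perfect cube.
Continuing the search up to |y| = 45 finds no further solutions beyond those listed.
Collected solutions: (-2, -1).

Solutions (with |y| ≤ 45): (-2, -1).


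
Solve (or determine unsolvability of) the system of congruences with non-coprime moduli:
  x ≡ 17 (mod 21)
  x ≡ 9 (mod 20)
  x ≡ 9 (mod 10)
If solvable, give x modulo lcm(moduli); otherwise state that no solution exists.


Moduli 21, 20, 10 are not pairwise coprime, so CRT works modulo lcm(m_i) when all pairwise compatibility conditions hold.
Pairwise compatibility: gcd(m_i, m_j) must divide a_i - a_j for every pair.
Merge one congruence at a time:
  Start: x ≡ 17 (mod 21).
  Combine with x ≡ 9 (mod 20): gcd(21, 20) = 1; 9 - 17 = -8, which IS divisible by 1, so compatible.
    Write x = 17 + 21·t and substitute into x ≡ 9 (mod 20): 21·t ≡ 9 − 17 = -8 (mod 20).
    Reduce coefficients mod 20: 1·t ≡ 12 (mod 20).
    So t ≡ 12 (mod 20).
    Then x = 17 + 21·12 = 269, valid modulo lcm(21, 20) = 420: x ≡ 269 (mod 420).
  Combine with x ≡ 9 (mod 10): gcd(420, 10) = 10; 9 - 269 = -260, which IS divisible by 10, so compatible.
    Write x = 269 + 420·t and substitute into x ≡ 9 (mod 10): 420·t ≡ 9 − 269 = -260 (mod 10).
    Divide the congruence (and modulus) by g = 10: 42·t ≡ -26 (mod 1).
    Modulo 1 every t works; take t = 0.
    Then x = 269 + 420·0 = 269, valid modulo lcm(420, 10) = 420: x ≡ 269 (mod 420).
Verify: 269 mod 21 = 17, 269 mod 20 = 9, 269 mod 10 = 9.

x ≡ 269 (mod 420).
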